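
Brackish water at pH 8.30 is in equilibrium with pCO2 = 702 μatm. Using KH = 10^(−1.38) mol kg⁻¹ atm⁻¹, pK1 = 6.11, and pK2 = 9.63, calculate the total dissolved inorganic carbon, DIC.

DIC = 4.77 mmol/kg

[CO2*] = KH · pCO2 = 10^(−1.38) × 702×10^-6 = 2.926×10^-5 mol/kg
α₀ = 1/(1 + K1/[H⁺] + K1K2/[H⁺]²) = 1/(1 + 10^+2.19 + 10^+0.86) = 0.006130
DIC = [CO2*]/α₀ = 2.926×10^-5 / 0.006130 = 4.77 mmol/kg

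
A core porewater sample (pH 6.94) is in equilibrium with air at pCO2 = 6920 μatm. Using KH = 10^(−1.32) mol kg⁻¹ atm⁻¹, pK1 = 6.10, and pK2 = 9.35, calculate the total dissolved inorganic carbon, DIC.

DIC = 2.63 mmol/kg

[CO2*] = KH · pCO2 = 10^(−1.32) × 6920×10^-6 = 3.312×10^-4 mol/kg
α₀ = 1/(1 + K1/[H⁺] + K1K2/[H⁺]²) = 1/(1 + 10^+0.84 + 10^-1.57) = 0.1259
DIC = [CO2*]/α₀ = 3.312×10^-4 / 0.1259 = 2.63 mmol/kg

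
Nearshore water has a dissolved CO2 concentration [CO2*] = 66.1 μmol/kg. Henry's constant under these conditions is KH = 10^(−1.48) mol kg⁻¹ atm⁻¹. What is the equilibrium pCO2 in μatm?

KH = 10^(−1.48) = 3.311×10^-2 mol kg⁻¹ atm⁻¹
pCO2 = [CO2*]/KH = 66.1×10^-6 / 3.311×10^-2 = 2.00×10^-3 atm = 2000 μatm

pCO2 = 2000 μatm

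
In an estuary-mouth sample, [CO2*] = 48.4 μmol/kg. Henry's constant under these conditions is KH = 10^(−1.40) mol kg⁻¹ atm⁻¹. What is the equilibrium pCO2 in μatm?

pCO2 = 1220 μatm

KH = 10^(−1.40) = 3.981×10^-2 mol kg⁻¹ atm⁻¹
pCO2 = [CO2*]/KH = 48.4×10^-6 / 3.981×10^-2 = 1.22×10^-3 atm = 1220 μatm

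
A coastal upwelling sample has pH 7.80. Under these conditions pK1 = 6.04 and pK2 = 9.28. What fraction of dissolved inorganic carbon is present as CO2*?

α₀ = 1 / (1 + K1/[H⁺] + K1K2/[H⁺]²) = 1 / (1 + 10^+1.76 + 10^+0.28)
   = 1 / (1 + 57.544 + 1.9055) = 1/60.449 = 0.01654

α₀ = 0.0165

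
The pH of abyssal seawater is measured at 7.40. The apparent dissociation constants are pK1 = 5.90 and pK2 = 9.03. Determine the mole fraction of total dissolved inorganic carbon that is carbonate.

α₂ = 1 / (1 + [H⁺]/K2 + [H⁺]²/(K1K2)) = 1 / (1 + 10^+1.63 + 10^+0.13)
   = 1 / (1 + 42.658 + 1.3490) = 1/45.007 = 0.02222

α₂ = 0.0222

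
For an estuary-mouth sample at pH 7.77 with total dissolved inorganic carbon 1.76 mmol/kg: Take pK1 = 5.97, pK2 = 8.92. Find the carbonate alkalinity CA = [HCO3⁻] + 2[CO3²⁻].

CA = [HCO3⁻] + 2[CO3²⁻] = (α₁ + 2α₂)·DIC
At pH 7.77: [H⁺]/K1 = 10^-1.80 = 0.015849, K2/[H⁺] = 10^-1.15 = 0.070795
α₁ = 1/(1 + 0.015849 + 0.070795) = 1/1.0866 = 0.9203; α₂ = α₁·K2/[H⁺] = 0.06515
α₁ + 2α₂ = 1.0506
CA = 1.0506 × 1.76 = 1.85 mmol/kg

CA = 1.85 mmol/kg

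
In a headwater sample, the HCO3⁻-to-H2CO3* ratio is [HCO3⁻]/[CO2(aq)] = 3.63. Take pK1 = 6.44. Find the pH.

From K1 = [H⁺][HCO3⁻]/[CO2(aq)]:  pH = pK1 + log₁₀([HCO3⁻]/[CO2(aq)])
log₁₀(3.63) = +0.560
pH = 6.44 + (+0.560) = 7.00

pH = 7.00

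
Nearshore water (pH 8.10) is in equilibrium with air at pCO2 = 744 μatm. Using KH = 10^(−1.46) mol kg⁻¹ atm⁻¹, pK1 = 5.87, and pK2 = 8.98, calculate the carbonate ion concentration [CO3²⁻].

[CO2*] = KH · pCO2 = 10^(−1.46) × 744×10^-6 = 2.580×10^-5 mol/kg
α₀ = 1/(1 + K1/[H⁺] + K1K2/[H⁺]²) = 1/(1 + 10^+2.23 + 10^+1.35) = 0.005176
DIC = [CO2*]/α₀ = 2.580×10^-5 / 0.005176 = 4.984 mmol/kg
[CO3²⁻] = α₂·DIC; α₂ = 0.1159, so [CO3²⁻] = 0.1159 × 4.984 = 0.578 mmol/kg

[CO3²⁻] = 0.578 mmol/kg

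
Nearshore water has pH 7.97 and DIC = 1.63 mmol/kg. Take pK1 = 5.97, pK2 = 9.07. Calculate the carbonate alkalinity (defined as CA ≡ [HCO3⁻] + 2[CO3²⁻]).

CA = [HCO3⁻] + 2[CO3²⁻] = (α₁ + 2α₂)·DIC
At pH 7.97: [H⁺]/K1 = 10^-2.00 = 0.010000, K2/[H⁺] = 10^-1.10 = 0.079433
α₁ = 1/(1 + 0.010000 + 0.079433) = 1/1.0894 = 0.9179; α₂ = α₁·K2/[H⁺] = 0.07291
α₁ + 2α₂ = 1.0637
CA = 1.0637 × 1.63 = 1.73 mmol/kg

CA = 1.73 mmol/kg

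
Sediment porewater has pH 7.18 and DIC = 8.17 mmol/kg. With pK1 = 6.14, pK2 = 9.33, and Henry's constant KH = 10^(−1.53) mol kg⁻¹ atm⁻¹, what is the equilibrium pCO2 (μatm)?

α₀ = 1 / (1 + K1/[H⁺] + K1K2/[H⁺]²) = 1 / (1 + 10^+1.04 + 10^-1.11)
   = 1 / (1 + 10.965 + 0.077625) = 1/12.042 = 0.08304
[CO2*] = α₀ × DIC = 0.08304 × 8.17 = 0.6784 mmol/kg
pCO2 = [CO2*]/KH = 6.784×10^-4 / 2.951×10^-2 = 2.30×10^4 μatm

pCO2 = 2.30×10^4 μatm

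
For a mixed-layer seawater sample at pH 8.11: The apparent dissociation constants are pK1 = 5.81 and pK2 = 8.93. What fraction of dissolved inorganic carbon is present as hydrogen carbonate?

α₁ = 0.865

α₁ = 1 / (1 + [H⁺]/K1 + K2/[H⁺]) = 1 / (1 + 10^-2.30 + 10^-0.82)
   = 1 / (1 + 0.0050119 + 0.15136) = 1/1.1564 = 0.8648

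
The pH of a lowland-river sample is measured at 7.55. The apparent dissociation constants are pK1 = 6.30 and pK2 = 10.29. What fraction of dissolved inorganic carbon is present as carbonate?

α₂ = 1 / (1 + [H⁺]/K2 + [H⁺]²/(K1K2)) = 1 / (1 + 10^+2.74 + 10^+1.49)
   = 1 / (1 + 549.54 + 30.903) = 1/581.44 = 0.001720

α₂ = 0.00172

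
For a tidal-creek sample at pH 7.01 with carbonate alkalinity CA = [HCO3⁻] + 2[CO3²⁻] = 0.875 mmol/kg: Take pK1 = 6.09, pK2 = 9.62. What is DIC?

CA = [HCO3⁻] + 2[CO3²⁻] = (α₁ + 2α₂)·DIC
At pH 7.01: [H⁺]/K1 = 10^-0.92 = 0.12023, K2/[H⁺] = 10^-2.61 = 0.0024547
α₁ = 1/(1 + 0.12023 + 0.0024547) = 1/1.1227 = 0.8907; α₂ = α₁·K2/[H⁺] = 0.002186
α₁ + 2α₂ = 0.8951
DIC = CA / (α₁ + 2α₂) = 0.875 / 0.8951 = 0.978 mmol/kg

DIC = 0.978 mmol/kg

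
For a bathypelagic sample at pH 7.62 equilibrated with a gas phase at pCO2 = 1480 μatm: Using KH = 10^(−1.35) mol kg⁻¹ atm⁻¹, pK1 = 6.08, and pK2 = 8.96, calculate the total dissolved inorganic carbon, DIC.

DIC = 2.46 mmol/kg

[CO2*] = KH · pCO2 = 10^(−1.35) × 1480×10^-6 = 6.611×10^-5 mol/kg
α₀ = 1/(1 + K1/[H⁺] + K1K2/[H⁺]²) = 1/(1 + 10^+1.54 + 10^+0.20) = 0.02684
DIC = [CO2*]/α₀ = 6.611×10^-5 / 0.02684 = 2.46 mmol/kg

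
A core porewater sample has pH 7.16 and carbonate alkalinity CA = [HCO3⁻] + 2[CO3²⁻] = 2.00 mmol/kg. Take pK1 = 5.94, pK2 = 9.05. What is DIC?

CA = [HCO3⁻] + 2[CO3²⁻] = (α₁ + 2α₂)·DIC
At pH 7.16: [H⁺]/K1 = 10^-1.22 = 0.060256, K2/[H⁺] = 10^-1.89 = 0.012882
α₁ = 1/(1 + 0.060256 + 0.012882) = 1/1.0731 = 0.9318; α₂ = α₁·K2/[H⁺] = 0.01200
α₁ + 2α₂ = 0.9559
DIC = CA / (α₁ + 2α₂) = 2.00 / 0.9559 = 2.09 mmol/kg

DIC = 2.09 mmol/kg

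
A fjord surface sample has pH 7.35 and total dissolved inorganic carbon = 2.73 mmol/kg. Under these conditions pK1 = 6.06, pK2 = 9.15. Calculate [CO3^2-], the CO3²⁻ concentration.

α₂ = 1 / (1 + [H⁺]/K2 + [H⁺]²/(K1K2)) = 1 / (1 + 10^+1.80 + 10^+0.51)
   = 1 / (1 + 63.096 + 3.2359) = 1/67.332 = 0.01485
[CO3²⁻] = α₂ × DIC = 0.01485 × 2.73 = 0.0405 mmol/kg

[CO3²⁻] = 0.0405 mmol/kg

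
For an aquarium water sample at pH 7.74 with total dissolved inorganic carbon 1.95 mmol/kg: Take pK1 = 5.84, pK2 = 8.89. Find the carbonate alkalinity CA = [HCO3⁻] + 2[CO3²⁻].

CA = 2.05 mmol/kg

CA = [HCO3⁻] + 2[CO3²⁻] = (α₁ + 2α₂)·DIC
At pH 7.74: [H⁺]/K1 = 10^-1.90 = 0.012589, K2/[H⁺] = 10^-1.15 = 0.070795
α₁ = 1/(1 + 0.012589 + 0.070795) = 1/1.0834 = 0.9230; α₂ = α₁·K2/[H⁺] = 0.06535
α₁ + 2α₂ = 1.0537
CA = 1.0537 × 1.95 = 2.05 mmol/kg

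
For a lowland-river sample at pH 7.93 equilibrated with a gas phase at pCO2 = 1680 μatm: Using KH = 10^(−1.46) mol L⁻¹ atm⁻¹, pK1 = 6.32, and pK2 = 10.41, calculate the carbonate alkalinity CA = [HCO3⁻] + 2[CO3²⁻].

CA = 2.39 mmol/L

[CO2*] = KH · pCO2 = 10^(−1.46) × 1680×10^-6 = 5.825×10^-5 mol/L
α₀ = 1/(1 + K1/[H⁺] + K1K2/[H⁺]²) = 1/(1 + 10^+1.61 + 10^-0.87) = 0.02388
DIC = [CO2*]/α₀ = 5.825×10^-5 / 0.02388 = 2.439 mmol/L
CA = (α₁ + 2α₂)·DIC = (0.9729 + 2×0.003222) × 2.439 = 2.39 mmol/L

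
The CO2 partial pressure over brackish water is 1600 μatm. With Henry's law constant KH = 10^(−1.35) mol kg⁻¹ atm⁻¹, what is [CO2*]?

KH = 10^(−1.35) = 4.467×10^-2 mol kg⁻¹ atm⁻¹
[CO2*] = KH · pCO2 = 4.467×10^-2 × 1600×10^-6 atm = 7.15×10^-5 mol/kg

[CO2*] = 71.5 μmol/kg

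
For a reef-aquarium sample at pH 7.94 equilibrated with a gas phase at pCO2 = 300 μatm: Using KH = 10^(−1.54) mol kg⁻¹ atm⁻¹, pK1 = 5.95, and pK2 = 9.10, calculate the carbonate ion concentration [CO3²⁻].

[CO3²⁻] = 0.0585 mmol/kg

[CO2*] = KH · pCO2 = 10^(−1.54) × 300×10^-6 = 8.652×10^-6 mol/kg
α₀ = 1/(1 + K1/[H⁺] + K1K2/[H⁺]²) = 1/(1 + 10^+1.99 + 10^+0.83) = 0.009480
DIC = [CO2*]/α₀ = 8.652×10^-6 / 0.009480 = 0.9127 mmol/kg
[CO3²⁻] = α₂·DIC; α₂ = 0.06409, so [CO3²⁻] = 0.06409 × 0.9127 = 0.0585 mmol/kg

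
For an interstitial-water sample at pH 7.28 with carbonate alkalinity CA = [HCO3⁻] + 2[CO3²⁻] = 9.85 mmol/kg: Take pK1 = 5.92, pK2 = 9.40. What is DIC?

CA = [HCO3⁻] + 2[CO3²⁻] = (α₁ + 2α₂)·DIC
At pH 7.28: [H⁺]/K1 = 10^-1.36 = 0.043652, K2/[H⁺] = 10^-2.12 = 0.0075858
α₁ = 1/(1 + 0.043652 + 0.0075858) = 1/1.0512 = 0.9513; α₂ = α₁·K2/[H⁺] = 0.007216
α₁ + 2α₂ = 0.9657
DIC = CA / (α₁ + 2α₂) = 9.85 / 0.9657 = 10.2 mmol/kg

DIC = 10.2 mmol/kg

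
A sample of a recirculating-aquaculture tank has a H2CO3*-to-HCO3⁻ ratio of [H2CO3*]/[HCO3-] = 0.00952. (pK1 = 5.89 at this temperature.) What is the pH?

From K1 = [H⁺][HCO3-]/[H2CO3*]:  pH = pK1 − log₁₀([H2CO3*]/[HCO3-])
log₁₀(0.00952) = -2.021
pH = 5.89 − (-2.021) = 7.91

pH = 7.91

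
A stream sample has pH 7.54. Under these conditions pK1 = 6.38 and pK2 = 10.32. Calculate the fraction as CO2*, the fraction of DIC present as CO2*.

α₀ = 0.0646

α₀ = 1 / (1 + K1/[H⁺] + K1K2/[H⁺]²) = 1 / (1 + 10^+1.16 + 10^-1.62)
   = 1 / (1 + 14.454 + 0.023988) = 1/15.478 = 0.06461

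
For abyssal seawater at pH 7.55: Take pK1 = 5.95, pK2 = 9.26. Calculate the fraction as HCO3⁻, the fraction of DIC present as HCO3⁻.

α₁ = 0.957

α₁ = 1 / (1 + [H⁺]/K1 + K2/[H⁺]) = 1 / (1 + 10^-1.60 + 10^-1.71)
   = 1 / (1 + 0.025119 + 0.019498) = 1/1.0446 = 0.9573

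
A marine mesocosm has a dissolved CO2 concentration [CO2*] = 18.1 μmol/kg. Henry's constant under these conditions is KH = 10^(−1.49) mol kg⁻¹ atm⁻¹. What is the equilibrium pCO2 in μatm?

KH = 10^(−1.49) = 3.236×10^-2 mol kg⁻¹ atm⁻¹
pCO2 = [CO2*]/KH = 18.1×10^-6 / 3.236×10^-2 = 5.59×10^-4 atm = 559 μatm

pCO2 = 559 μatm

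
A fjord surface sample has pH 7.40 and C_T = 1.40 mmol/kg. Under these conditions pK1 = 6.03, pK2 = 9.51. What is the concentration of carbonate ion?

α₂ = 1 / (1 + [H⁺]/K2 + [H⁺]²/(K1K2)) = 1 / (1 + 10^+2.11 + 10^+0.74)
   = 1 / (1 + 128.82 + 5.4954) = 1/135.32 = 0.007390
[CO3²⁻] = α₂ × DIC = 0.007390 × 1.40 = 0.0103 mmol/kg = 10.3 μmol/kg

[CO3²⁻] = 10.3 μmol/kg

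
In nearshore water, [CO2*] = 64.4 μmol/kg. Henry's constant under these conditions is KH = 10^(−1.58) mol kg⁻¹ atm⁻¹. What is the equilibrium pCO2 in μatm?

pCO2 = 2450 μatm

KH = 10^(−1.58) = 2.630×10^-2 mol kg⁻¹ atm⁻¹
pCO2 = [CO2*]/KH = 64.4×10^-6 / 2.630×10^-2 = 2.45×10^-3 atm = 2450 μatm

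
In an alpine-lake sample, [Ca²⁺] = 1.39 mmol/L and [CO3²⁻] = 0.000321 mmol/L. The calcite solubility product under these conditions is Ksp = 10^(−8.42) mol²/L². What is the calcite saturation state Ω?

Ω = 0.117

Ksp = 10^(−8.42) = 3.802×10^-9
Ω = [Ca²⁺][CO3²⁻]/Ksp = (1.39×10^-3)(0.000321×10^-3) / 3.802×10^-9 = 0.117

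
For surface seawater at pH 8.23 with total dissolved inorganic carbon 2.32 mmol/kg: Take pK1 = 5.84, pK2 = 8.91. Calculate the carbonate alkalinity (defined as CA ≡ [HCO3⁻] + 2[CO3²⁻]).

CA = [HCO3⁻] + 2[CO3²⁻] = (α₁ + 2α₂)·DIC
At pH 8.23: [H⁺]/K1 = 10^-2.39 = 0.0040738, K2/[H⁺] = 10^-0.68 = 0.20893
α₁ = 1/(1 + 0.0040738 + 0.20893) = 1/1.2130 = 0.8244; α₂ = α₁·K2/[H⁺] = 0.1722
α₁ + 2α₂ = 1.1689
CA = 1.1689 × 2.32 = 2.71 mmol/kg

CA = 2.71 mmol/kg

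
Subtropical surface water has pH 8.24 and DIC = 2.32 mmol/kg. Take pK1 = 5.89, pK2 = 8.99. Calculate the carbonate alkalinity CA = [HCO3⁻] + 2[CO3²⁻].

CA = 2.66 mmol/kg

CA = [HCO3⁻] + 2[CO3²⁻] = (α₁ + 2α₂)·DIC
At pH 8.24: [H⁺]/K1 = 10^-2.35 = 0.0044668, K2/[H⁺] = 10^-0.75 = 0.17783
α₁ = 1/(1 + 0.0044668 + 0.17783) = 1/1.1823 = 0.8458; α₂ = α₁·K2/[H⁺] = 0.1504
α₁ + 2α₂ = 1.1466
CA = 1.1466 × 2.32 = 2.66 mmol/kg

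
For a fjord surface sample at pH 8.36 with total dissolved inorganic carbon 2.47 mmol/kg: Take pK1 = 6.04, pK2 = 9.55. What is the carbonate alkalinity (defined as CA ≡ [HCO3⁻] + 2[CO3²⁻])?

CA = 2.61 mmol/kg

CA = [HCO3⁻] + 2[CO3²⁻] = (α₁ + 2α₂)·DIC
At pH 8.36: [H⁺]/K1 = 10^-2.32 = 0.0047863, K2/[H⁺] = 10^-1.19 = 0.064565
α₁ = 1/(1 + 0.0047863 + 0.064565) = 1/1.0694 = 0.9351; α₂ = α₁·K2/[H⁺] = 0.06038
α₁ + 2α₂ = 1.0559
CA = 1.0559 × 2.47 = 2.61 mmol/kg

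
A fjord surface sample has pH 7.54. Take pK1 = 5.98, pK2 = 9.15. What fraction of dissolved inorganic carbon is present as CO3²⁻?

α₂ = 0.0233

α₂ = 1 / (1 + [H⁺]/K2 + [H⁺]²/(K1K2)) = 1 / (1 + 10^+1.61 + 10^+0.05)
   = 1 / (1 + 40.738 + 1.1220) = 1/42.860 = 0.02333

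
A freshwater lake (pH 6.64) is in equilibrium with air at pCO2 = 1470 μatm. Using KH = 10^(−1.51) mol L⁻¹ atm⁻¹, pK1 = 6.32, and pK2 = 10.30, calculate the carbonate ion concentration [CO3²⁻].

[CO2*] = KH · pCO2 = 10^(−1.51) × 1470×10^-6 = 4.543×10^-5 mol/L
α₀ = 1/(1 + K1/[H⁺] + K1K2/[H⁺]²) = 1/(1 + 10^+0.32 + 10^-3.34) = 0.3237
DIC = [CO2*]/α₀ = 4.543×10^-5 / 0.3237 = 0.1404 mmol/L
[CO3²⁻] = α₂·DIC; α₂ = 0.0001479, so [CO3²⁻] = 0.0001479 × 0.1404 = 2.08×10^-5 mmol/L = 0.0208 μmol/L

[CO3²⁻] = 0.0208 μmol/L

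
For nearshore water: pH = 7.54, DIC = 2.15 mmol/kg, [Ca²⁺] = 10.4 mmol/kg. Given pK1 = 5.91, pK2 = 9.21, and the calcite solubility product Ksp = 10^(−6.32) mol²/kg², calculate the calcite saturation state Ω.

α₂ = 1 / (1 + [H⁺]/K2 + [H⁺]²/(K1K2)) = 1 / (1 + 10^+1.67 + 10^+0.04)
   = 1 / (1 + 46.774 + 1.0965) = 1/48.870 = 0.02046
[CO3²⁻] = α₂ × DIC = 0.02046 × 2.15 = 0.04399 mmol/kg
Ksp = 10^(−6.32) = 4.786×10^-7
Ω = [Ca²⁺][CO3²⁻]/Ksp = (10.4×10^-3)(4.399×10^-5) / 4.786×10^-7 = 0.956

Ω = 0.956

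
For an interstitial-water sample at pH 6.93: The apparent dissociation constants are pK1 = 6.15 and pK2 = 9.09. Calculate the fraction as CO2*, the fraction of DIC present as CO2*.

α₀ = 1 / (1 + K1/[H⁺] + K1K2/[H⁺]²) = 1 / (1 + 10^+0.78 + 10^-1.38)
   = 1 / (1 + 6.0256 + 0.041687) = 1/7.0673 = 0.1415

α₀ = 0.141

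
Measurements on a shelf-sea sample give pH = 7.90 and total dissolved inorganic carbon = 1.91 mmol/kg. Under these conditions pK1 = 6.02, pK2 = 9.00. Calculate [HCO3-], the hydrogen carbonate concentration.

[HCO3⁻] = 1.75 mmol/kg

α₁ = 1 / (1 + [H⁺]/K1 + K2/[H⁺]) = 1 / (1 + 10^-1.88 + 10^-1.10)
   = 1 / (1 + 0.013183 + 0.079433) = 1/1.0926 = 0.9152
[HCO3⁻] = α₁ × DIC = 0.9152 × 1.91 = 1.75 mmol/kg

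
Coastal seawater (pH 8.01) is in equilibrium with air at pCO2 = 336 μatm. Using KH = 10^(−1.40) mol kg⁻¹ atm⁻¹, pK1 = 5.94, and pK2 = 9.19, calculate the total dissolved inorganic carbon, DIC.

DIC = 1.69 mmol/kg

[CO2*] = KH · pCO2 = 10^(−1.40) × 336×10^-6 = 1.338×10^-5 mol/kg
α₀ = 1/(1 + K1/[H⁺] + K1K2/[H⁺]²) = 1/(1 + 10^+2.07 + 10^+0.89) = 0.007921
DIC = [CO2*]/α₀ = 1.338×10^-5 / 0.007921 = 1.69 mmol/kg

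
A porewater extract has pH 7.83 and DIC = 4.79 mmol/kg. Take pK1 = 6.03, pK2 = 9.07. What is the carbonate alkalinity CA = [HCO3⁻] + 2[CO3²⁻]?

CA = [HCO3⁻] + 2[CO3²⁻] = (α₁ + 2α₂)·DIC
At pH 7.83: [H⁺]/K1 = 10^-1.80 = 0.015849, K2/[H⁺] = 10^-1.24 = 0.057544
α₁ = 1/(1 + 0.015849 + 0.057544) = 1/1.0734 = 0.9316; α₂ = α₁·K2/[H⁺] = 0.05361
α₁ + 2α₂ = 1.0388
CA = 1.0388 × 4.79 = 4.98 mmol/kg

CA = 4.98 mmol/kg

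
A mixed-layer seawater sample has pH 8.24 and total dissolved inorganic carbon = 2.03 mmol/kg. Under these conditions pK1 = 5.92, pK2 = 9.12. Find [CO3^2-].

α₂ = 1 / (1 + [H⁺]/K2 + [H⁺]²/(K1K2)) = 1 / (1 + 10^+0.88 + 10^-1.44)
   = 1 / (1 + 7.5858 + 0.036308) = 1/8.6221 = 0.1160
[CO3²⁻] = α₂ × DIC = 0.1160 × 2.03 = 0.235 mmol/kg

[CO3²⁻] = 0.235 mmol/kg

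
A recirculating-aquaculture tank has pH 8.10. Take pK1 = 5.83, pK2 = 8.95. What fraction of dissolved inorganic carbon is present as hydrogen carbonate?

α₁ = 1 / (1 + [H⁺]/K1 + K2/[H⁺]) = 1 / (1 + 10^-2.27 + 10^-0.85)
   = 1 / (1 + 0.0053703 + 0.14125) = 1/1.1466 = 0.8721

α₁ = 0.872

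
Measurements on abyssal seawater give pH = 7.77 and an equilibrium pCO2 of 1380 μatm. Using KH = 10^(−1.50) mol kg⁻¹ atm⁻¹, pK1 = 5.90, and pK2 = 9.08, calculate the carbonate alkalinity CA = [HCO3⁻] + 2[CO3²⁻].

[CO2*] = KH · pCO2 = 10^(−1.50) × 1380×10^-6 = 4.364×10^-5 mol/kg
α₀ = 1/(1 + K1/[H⁺] + K1K2/[H⁺]²) = 1/(1 + 10^+1.87 + 10^+0.56) = 0.01270
DIC = [CO2*]/α₀ = 4.364×10^-5 / 0.01270 = 3.437 mmol/kg
CA = (α₁ + 2α₂)·DIC = (0.9412 + 2×0.04610) × 3.437 = 3.55 mmol/kg

CA = 3.55 mmol/kg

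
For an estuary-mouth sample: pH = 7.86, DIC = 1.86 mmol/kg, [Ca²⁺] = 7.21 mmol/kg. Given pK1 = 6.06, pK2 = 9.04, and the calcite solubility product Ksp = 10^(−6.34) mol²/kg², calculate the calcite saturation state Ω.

Ω = 1.79

α₂ = 1 / (1 + [H⁺]/K2 + [H⁺]²/(K1K2)) = 1 / (1 + 10^+1.18 + 10^-0.62)
   = 1 / (1 + 15.136 + 0.23988) = 1/16.375 = 0.06107
[CO3²⁻] = α₂ × DIC = 0.06107 × 1.86 = 0.1136 mmol/kg
Ksp = 10^(−6.34) = 4.571×10^-7
Ω = [Ca²⁺][CO3²⁻]/Ksp = (7.21×10^-3)(1.136×10^-4) / 4.571×10^-7 = 1.79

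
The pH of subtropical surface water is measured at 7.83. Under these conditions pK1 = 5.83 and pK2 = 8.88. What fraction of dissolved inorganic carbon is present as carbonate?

α₂ = 0.0811

α₂ = 1 / (1 + [H⁺]/K2 + [H⁺]²/(K1K2)) = 1 / (1 + 10^+1.05 + 10^-0.95)
   = 1 / (1 + 11.220 + 0.11220) = 1/12.332 = 0.08109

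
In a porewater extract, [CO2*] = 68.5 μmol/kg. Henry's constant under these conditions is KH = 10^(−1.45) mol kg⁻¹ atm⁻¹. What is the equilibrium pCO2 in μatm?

KH = 10^(−1.45) = 3.548×10^-2 mol kg⁻¹ atm⁻¹
pCO2 = [CO2*]/KH = 68.5×10^-6 / 3.548×10^-2 = 1.93×10^-3 atm = 1930 μatm

pCO2 = 1930 μatm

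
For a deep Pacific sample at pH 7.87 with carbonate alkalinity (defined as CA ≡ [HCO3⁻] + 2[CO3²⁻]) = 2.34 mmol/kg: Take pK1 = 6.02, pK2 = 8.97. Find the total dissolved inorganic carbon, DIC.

DIC = 2.21 mmol/kg

CA = [HCO3⁻] + 2[CO3²⁻] = (α₁ + 2α₂)·DIC
At pH 7.87: [H⁺]/K1 = 10^-1.85 = 0.014125, K2/[H⁺] = 10^-1.10 = 0.079433
α₁ = 1/(1 + 0.014125 + 0.079433) = 1/1.0936 = 0.9144; α₂ = α₁·K2/[H⁺] = 0.07264
α₁ + 2α₂ = 1.0597
DIC = CA / (α₁ + 2α₂) = 2.34 / 1.0597 = 2.21 mmol/kg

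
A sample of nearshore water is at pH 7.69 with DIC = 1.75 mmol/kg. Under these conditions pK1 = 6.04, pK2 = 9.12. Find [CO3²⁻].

α₂ = 1 / (1 + [H⁺]/K2 + [H⁺]²/(K1K2)) = 1 / (1 + 10^+1.43 + 10^-0.22)
   = 1 / (1 + 26.915 + 0.60256) = 1/28.518 = 0.03507
[CO3²⁻] = α₂ × DIC = 0.03507 × 1.75 = 0.0614 mmol/kg

[CO3²⁻] = 0.0614 mmol/kg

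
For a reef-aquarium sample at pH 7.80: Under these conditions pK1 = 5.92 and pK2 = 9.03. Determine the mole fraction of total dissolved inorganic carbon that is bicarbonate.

α₁ = 1 / (1 + [H⁺]/K1 + K2/[H⁺]) = 1 / (1 + 10^-1.88 + 10^-1.23)
   = 1 / (1 + 0.013183 + 0.058884) = 1/1.0721 = 0.9328

α₁ = 0.933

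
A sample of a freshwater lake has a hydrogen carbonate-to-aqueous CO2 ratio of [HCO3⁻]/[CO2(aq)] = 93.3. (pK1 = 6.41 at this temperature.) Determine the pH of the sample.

pH = 8.38

From K1 = [H⁺][HCO3⁻]/[CO2(aq)]:  pH = pK1 + log₁₀([HCO3⁻]/[CO2(aq)])
log₁₀(93.3) = +1.970
pH = 6.41 + (+1.970) = 8.38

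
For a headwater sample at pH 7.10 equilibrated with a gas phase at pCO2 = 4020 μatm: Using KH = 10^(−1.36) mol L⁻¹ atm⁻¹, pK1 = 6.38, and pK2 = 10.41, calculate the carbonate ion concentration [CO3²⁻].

[CO3²⁻] = 0.451 μmol/L

[CO2*] = KH · pCO2 = 10^(−1.36) × 4020×10^-6 = 1.755×10^-4 mol/L
α₀ = 1/(1 + K1/[H⁺] + K1K2/[H⁺]²) = 1/(1 + 10^+0.72 + 10^-2.59) = 0.1600
DIC = [CO2*]/α₀ = 1.755×10^-4 / 0.1600 = 1.097 mmol/L
[CO3²⁻] = α₂·DIC; α₂ = 0.0004112, so [CO3²⁻] = 0.0004112 × 1.097 = 0.000451 mmol/L = 0.451 μmol/L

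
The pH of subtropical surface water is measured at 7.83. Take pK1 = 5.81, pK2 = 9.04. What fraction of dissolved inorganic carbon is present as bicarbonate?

α₁ = 0.934

α₁ = 1 / (1 + [H⁺]/K1 + K2/[H⁺]) = 1 / (1 + 10^-2.02 + 10^-1.21)
   = 1 / (1 + 0.0095499 + 0.061660) = 1/1.0712 = 0.9335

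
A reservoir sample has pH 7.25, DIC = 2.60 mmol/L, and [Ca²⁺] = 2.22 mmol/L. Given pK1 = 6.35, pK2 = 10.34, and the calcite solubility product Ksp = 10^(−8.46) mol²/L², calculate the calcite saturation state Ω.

α₂ = 1 / (1 + [H⁺]/K2 + [H⁺]²/(K1K2)) = 1 / (1 + 10^+3.09 + 10^+2.19)
   = 1 / (1 + 1230.3 + 154.88) = 1/1386.2 = 0.0007214
[CO3²⁻] = α₂ × DIC = 0.0007214 × 2.60 = 0.001876 mmol/L = 1.876 μmol/L
Ksp = 10^(−8.46) = 3.467×10^-9
Ω = [Ca²⁺][CO3²⁻]/Ksp = (2.22×10^-3)(1.876×10^-6) / 3.467×10^-9 = 1.20

Ω = 1.20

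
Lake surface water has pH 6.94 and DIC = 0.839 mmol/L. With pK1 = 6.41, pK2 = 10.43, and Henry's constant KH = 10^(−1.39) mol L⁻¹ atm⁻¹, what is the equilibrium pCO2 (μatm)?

pCO2 = 4690 μatm

α₀ = 1 / (1 + K1/[H⁺] + K1K2/[H⁺]²) = 1 / (1 + 10^+0.53 + 10^-2.96)
   = 1 / (1 + 3.3884 + 0.0010965) = 1/4.3895 = 0.2278
[CO2*] = α₀ × DIC = 0.2278 × 0.839 = 0.1911 mmol/L
pCO2 = [CO2*]/KH = 1.911×10^-4 / 4.074×10^-2 = 4690 μatm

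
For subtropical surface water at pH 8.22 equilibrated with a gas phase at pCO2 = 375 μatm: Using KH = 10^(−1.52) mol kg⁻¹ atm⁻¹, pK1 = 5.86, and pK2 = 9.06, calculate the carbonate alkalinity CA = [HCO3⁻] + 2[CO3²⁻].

[CO2*] = KH · pCO2 = 10^(−1.52) × 375×10^-6 = 1.132×10^-5 mol/kg
α₀ = 1/(1 + K1/[H⁺] + K1K2/[H⁺]²) = 1/(1 + 10^+2.36 + 10^+1.52) = 0.003799
DIC = [CO2*]/α₀ = 1.132×10^-5 / 0.003799 = 2.981 mmol/kg
CA = (α₁ + 2α₂)·DIC = (0.8704 + 2×0.1258) × 2.981 = 3.34 mmol/kg

CA = 3.34 mmol/kg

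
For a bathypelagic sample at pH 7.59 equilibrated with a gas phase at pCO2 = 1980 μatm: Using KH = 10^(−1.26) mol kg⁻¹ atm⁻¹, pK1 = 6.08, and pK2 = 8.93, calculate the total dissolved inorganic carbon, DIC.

DIC = 3.79 mmol/kg

[CO2*] = KH · pCO2 = 10^(−1.26) × 1980×10^-6 = 1.088×10^-4 mol/kg
α₀ = 1/(1 + K1/[H⁺] + K1K2/[H⁺]²) = 1/(1 + 10^+1.51 + 10^+0.17) = 0.02870
DIC = [CO2*]/α₀ = 1.088×10^-4 / 0.02870 = 3.79 mmol/kg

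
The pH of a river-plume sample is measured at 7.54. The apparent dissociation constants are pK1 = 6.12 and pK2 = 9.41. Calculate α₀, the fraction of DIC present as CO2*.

α₀ = 1 / (1 + K1/[H⁺] + K1K2/[H⁺]²) = 1 / (1 + 10^+1.42 + 10^-0.45)
   = 1 / (1 + 26.303 + 0.35481) = 1/27.657 = 0.03616

α₀ = 0.0362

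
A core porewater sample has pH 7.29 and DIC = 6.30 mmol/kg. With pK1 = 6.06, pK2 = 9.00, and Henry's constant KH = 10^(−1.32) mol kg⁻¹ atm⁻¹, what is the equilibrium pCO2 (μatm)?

pCO2 = 7190 μatm

α₀ = 1 / (1 + K1/[H⁺] + K1K2/[H⁺]²) = 1 / (1 + 10^+1.23 + 10^-0.48)
   = 1 / (1 + 16.982 + 0.33113) = 1/18.314 = 0.05460
[CO2*] = α₀ × DIC = 0.05460 × 6.30 = 0.3440 mmol/kg
pCO2 = [CO2*]/KH = 3.440×10^-4 / 4.786×10^-2 = 7190 μatm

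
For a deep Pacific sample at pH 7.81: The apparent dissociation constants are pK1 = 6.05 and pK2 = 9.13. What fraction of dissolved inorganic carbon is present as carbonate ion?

α₂ = 0.0449

α₂ = 1 / (1 + [H⁺]/K2 + [H⁺]²/(K1K2)) = 1 / (1 + 10^+1.32 + 10^-0.44)
   = 1 / (1 + 20.893 + 0.36308) = 1/22.256 = 0.04493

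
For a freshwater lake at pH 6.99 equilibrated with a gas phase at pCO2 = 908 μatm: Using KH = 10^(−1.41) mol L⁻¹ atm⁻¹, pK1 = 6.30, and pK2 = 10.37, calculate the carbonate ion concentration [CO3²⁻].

[CO2*] = KH · pCO2 = 10^(−1.41) × 908×10^-6 = 3.533×10^-5 mol/L
α₀ = 1/(1 + K1/[H⁺] + K1K2/[H⁺]²) = 1/(1 + 10^+0.69 + 10^-2.69) = 0.1695
DIC = [CO2*]/α₀ = 3.533×10^-5 / 0.1695 = 0.2084 mmol/L
[CO3²⁻] = α₂·DIC; α₂ = 0.0003461, so [CO3²⁻] = 0.0003461 × 0.2084 = 7.21×10^-5 mmol/L = 0.0721 μmol/L

[CO3²⁻] = 0.0721 μmol/L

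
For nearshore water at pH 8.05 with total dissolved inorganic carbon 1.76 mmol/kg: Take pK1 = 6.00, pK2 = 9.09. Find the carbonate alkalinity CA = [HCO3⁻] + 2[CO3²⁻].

CA = [HCO3⁻] + 2[CO3²⁻] = (α₁ + 2α₂)·DIC
At pH 8.05: [H⁺]/K1 = 10^-2.05 = 0.0089125, K2/[H⁺] = 10^-1.04 = 0.091201
α₁ = 1/(1 + 0.0089125 + 0.091201) = 1/1.1001 = 0.9090; α₂ = α₁·K2/[H⁺] = 0.08290
α₁ + 2α₂ = 1.0748
CA = 1.0748 × 1.76 = 1.89 mmol/kg

CA = 1.89 mmol/kg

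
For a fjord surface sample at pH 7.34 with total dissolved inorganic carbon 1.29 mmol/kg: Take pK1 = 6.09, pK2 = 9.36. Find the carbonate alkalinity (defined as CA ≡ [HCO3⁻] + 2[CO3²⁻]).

CA = 1.23 mmol/kg

CA = [HCO3⁻] + 2[CO3²⁻] = (α₁ + 2α₂)·DIC
At pH 7.34: [H⁺]/K1 = 10^-1.25 = 0.056234, K2/[H⁺] = 10^-2.02 = 0.0095499
α₁ = 1/(1 + 0.056234 + 0.0095499) = 1/1.0658 = 0.9383; α₂ = α₁·K2/[H⁺] = 0.008960
α₁ + 2α₂ = 0.9562
CA = 0.9562 × 1.29 = 1.23 mmol/kg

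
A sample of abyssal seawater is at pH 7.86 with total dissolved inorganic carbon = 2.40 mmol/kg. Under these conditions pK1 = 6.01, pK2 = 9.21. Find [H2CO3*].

α₀ = 1 / (1 + K1/[H⁺] + K1K2/[H⁺]²) = 1 / (1 + 10^+1.85 + 10^+0.50)
   = 1 / (1 + 70.795 + 3.1623) = 1/74.957 = 0.01334
[CO2*] = α₀ × DIC = 0.01334 × 2.40 = 0.0320 mmol/kg

[CO2*] = 0.0320 mmol/kg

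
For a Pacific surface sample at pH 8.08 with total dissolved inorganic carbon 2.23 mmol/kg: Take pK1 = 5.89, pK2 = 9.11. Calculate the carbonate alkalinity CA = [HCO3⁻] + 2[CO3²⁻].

CA = 2.41 mmol/kg

CA = [HCO3⁻] + 2[CO3²⁻] = (α₁ + 2α₂)·DIC
At pH 8.08: [H⁺]/K1 = 10^-2.19 = 0.0064565, K2/[H⁺] = 10^-1.03 = 0.093325
α₁ = 1/(1 + 0.0064565 + 0.093325) = 1/1.0998 = 0.9093; α₂ = α₁·K2/[H⁺] = 0.08486
α₁ + 2α₂ = 1.0790
CA = 1.0790 × 2.23 = 2.41 mmol/kg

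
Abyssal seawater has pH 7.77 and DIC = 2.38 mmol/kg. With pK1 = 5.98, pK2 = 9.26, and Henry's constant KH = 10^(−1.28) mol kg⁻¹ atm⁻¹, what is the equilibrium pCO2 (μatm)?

α₀ = 1 / (1 + K1/[H⁺] + K1K2/[H⁺]²) = 1 / (1 + 10^+1.79 + 10^+0.30)
   = 1 / (1 + 61.660 + 1.9953) = 1/64.655 = 0.01547
[CO2*] = α₀ × DIC = 0.01547 × 2.38 = 0.03681 mmol/kg
pCO2 = [CO2*]/KH = 3.681×10^-5 / 5.248×10^-2 = 701 μatm

pCO2 = 701 μatm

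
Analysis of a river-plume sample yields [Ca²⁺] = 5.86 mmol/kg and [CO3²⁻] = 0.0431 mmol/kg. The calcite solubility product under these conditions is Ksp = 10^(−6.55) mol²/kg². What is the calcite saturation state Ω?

Ω = 0.896

Ksp = 10^(−6.55) = 2.818×10^-7
Ω = [Ca²⁺][CO3²⁻]/Ksp = (5.86×10^-3)(0.0431×10^-3) / 2.818×10^-7 = 0.896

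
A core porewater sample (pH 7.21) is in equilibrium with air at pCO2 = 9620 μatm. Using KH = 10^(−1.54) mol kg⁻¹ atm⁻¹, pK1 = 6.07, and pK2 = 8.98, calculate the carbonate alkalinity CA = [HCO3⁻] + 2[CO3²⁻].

CA = 3.96 mmol/kg

[CO2*] = KH · pCO2 = 10^(−1.54) × 9620×10^-6 = 2.774×10^-4 mol/kg
α₀ = 1/(1 + K1/[H⁺] + K1K2/[H⁺]²) = 1/(1 + 10^+1.14 + 10^-0.63) = 0.06650
DIC = [CO2*]/α₀ = 2.774×10^-4 / 0.06650 = 4.172 mmol/kg
CA = (α₁ + 2α₂)·DIC = (0.9179 + 2×0.01559) × 4.172 = 3.96 mmol/kg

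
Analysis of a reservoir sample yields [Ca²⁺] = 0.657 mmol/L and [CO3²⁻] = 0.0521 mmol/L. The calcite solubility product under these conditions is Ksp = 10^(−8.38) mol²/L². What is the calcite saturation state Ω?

Ksp = 10^(−8.38) = 4.169×10^-9
Ω = [Ca²⁺][CO3²⁻]/Ksp = (0.657×10^-3)(0.0521×10^-3) / 4.169×10^-9 = 8.21

Ω = 8.21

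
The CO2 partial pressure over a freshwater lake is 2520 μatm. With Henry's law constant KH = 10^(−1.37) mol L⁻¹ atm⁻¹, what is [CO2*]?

[CO2*] = 107 μmol/L

KH = 10^(−1.37) = 4.266×10^-2 mol L⁻¹ atm⁻¹
[CO2*] = KH · pCO2 = 4.266×10^-2 × 2520×10^-6 atm = 1.07×10^-4 mol/L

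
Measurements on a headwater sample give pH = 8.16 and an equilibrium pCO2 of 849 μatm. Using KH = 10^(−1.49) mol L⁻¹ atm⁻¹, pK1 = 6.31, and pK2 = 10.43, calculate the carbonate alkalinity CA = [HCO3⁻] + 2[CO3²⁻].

[CO2*] = KH · pCO2 = 10^(−1.49) × 849×10^-6 = 2.747×10^-5 mol/L
α₀ = 1/(1 + K1/[H⁺] + K1K2/[H⁺]²) = 1/(1 + 10^+1.85 + 10^-0.42) = 0.01386
DIC = [CO2*]/α₀ = 2.747×10^-5 / 0.01386 = 1.983 mmol/L
CA = (α₁ + 2α₂)·DIC = (0.9809 + 2×0.005268) × 1.983 = 1.97 mmol/L

CA = 1.97 mmol/L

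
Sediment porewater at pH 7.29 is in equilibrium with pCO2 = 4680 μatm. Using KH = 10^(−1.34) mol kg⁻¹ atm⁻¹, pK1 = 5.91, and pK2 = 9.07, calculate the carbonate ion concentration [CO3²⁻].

[CO2*] = KH · pCO2 = 10^(−1.34) × 4680×10^-6 = 2.139×10^-4 mol/kg
α₀ = 1/(1 + K1/[H⁺] + K1K2/[H⁺]²) = 1/(1 + 10^+1.38 + 10^-0.40) = 0.03939
DIC = [CO2*]/α₀ = 2.139×10^-4 / 0.03939 = 5.431 mmol/kg
[CO3²⁻] = α₂·DIC; α₂ = 0.01568, so [CO3²⁻] = 0.01568 × 5.431 = 0.0852 mmol/kg

[CO3²⁻] = 0.0852 mmol/kg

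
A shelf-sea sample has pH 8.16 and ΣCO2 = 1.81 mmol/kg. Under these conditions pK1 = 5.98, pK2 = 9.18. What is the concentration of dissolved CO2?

α₀ = 1 / (1 + K1/[H⁺] + K1K2/[H⁺]²) = 1 / (1 + 10^+2.18 + 10^+1.16)
   = 1 / (1 + 151.36 + 14.454) = 1/166.81 = 0.005995
[CO2*] = α₀ × DIC = 0.005995 × 1.81 = 0.0109 mmol/kg = 10.9 μmol/kg

[CO2*] = 10.9 μmol/kg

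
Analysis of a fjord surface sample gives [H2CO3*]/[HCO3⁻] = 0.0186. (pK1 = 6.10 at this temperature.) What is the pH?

pH = 7.83

From K1 = [H⁺][HCO3⁻]/[H2CO3*]:  pH = pK1 − log₁₀([H2CO3*]/[HCO3⁻])
log₁₀(0.0186) = -1.730
pH = 6.10 − (-1.730) = 7.83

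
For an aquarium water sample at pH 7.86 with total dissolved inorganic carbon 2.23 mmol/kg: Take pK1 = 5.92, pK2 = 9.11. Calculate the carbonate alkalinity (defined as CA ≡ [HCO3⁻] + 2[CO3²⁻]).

CA = 2.32 mmol/kg

CA = [HCO3⁻] + 2[CO3²⁻] = (α₁ + 2α₂)·DIC
At pH 7.86: [H⁺]/K1 = 10^-1.94 = 0.011482, K2/[H⁺] = 10^-1.25 = 0.056234
α₁ = 1/(1 + 0.011482 + 0.056234) = 1/1.0677 = 0.9366; α₂ = α₁·K2/[H⁺] = 0.05267
α₁ + 2α₂ = 1.0419
CA = 1.0419 × 2.23 = 2.32 mmol/kg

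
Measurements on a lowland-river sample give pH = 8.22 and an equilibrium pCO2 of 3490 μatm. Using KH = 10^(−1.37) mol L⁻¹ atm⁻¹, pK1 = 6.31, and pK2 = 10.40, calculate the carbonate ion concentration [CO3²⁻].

[CO3²⁻] = 0.0800 mmol/L

[CO2*] = KH · pCO2 = 10^(−1.37) × 3490×10^-6 = 1.489×10^-4 mol/L
α₀ = 1/(1 + K1/[H⁺] + K1K2/[H⁺]²) = 1/(1 + 10^+1.91 + 10^-0.27) = 0.01207
DIC = [CO2*]/α₀ = 1.489×10^-4 / 0.01207 = 12.33 mmol/L
[CO3²⁻] = α₂·DIC; α₂ = 0.006484, so [CO3²⁻] = 0.006484 × 12.33 = 0.0800 mmol/L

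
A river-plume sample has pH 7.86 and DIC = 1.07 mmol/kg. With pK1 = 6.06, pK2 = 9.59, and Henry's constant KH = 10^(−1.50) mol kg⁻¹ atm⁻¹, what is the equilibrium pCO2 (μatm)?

pCO2 = 518 μatm

α₀ = 1 / (1 + K1/[H⁺] + K1K2/[H⁺]²) = 1 / (1 + 10^+1.80 + 10^+0.07)
   = 1 / (1 + 63.096 + 1.1749) = 1/65.271 = 0.01532
[CO2*] = α₀ × DIC = 0.01532 × 1.07 = 0.01639 mmol/kg = 16.39 μmol/kg
pCO2 = [CO2*]/KH = 1.639×10^-5 / 3.162×10^-2 = 518 μatm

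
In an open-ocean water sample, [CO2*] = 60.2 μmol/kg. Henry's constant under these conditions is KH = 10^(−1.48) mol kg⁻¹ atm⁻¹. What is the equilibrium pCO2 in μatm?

KH = 10^(−1.48) = 3.311×10^-2 mol kg⁻¹ atm⁻¹
pCO2 = [CO2*]/KH = 60.2×10^-6 / 3.311×10^-2 = 1.82×10^-3 atm = 1820 μatm

pCO2 = 1820 μatm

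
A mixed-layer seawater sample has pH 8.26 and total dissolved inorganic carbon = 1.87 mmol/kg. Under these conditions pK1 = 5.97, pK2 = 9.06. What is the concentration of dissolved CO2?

[CO2*] = 8.24 μmol/kg

α₀ = 1 / (1 + K1/[H⁺] + K1K2/[H⁺]²) = 1 / (1 + 10^+2.29 + 10^+1.49)
   = 1 / (1 + 194.98 + 30.903) = 1/226.89 = 0.004407
[CO2*] = α₀ × DIC = 0.004407 × 1.87 = 0.00824 mmol/kg = 8.24 μmol/kg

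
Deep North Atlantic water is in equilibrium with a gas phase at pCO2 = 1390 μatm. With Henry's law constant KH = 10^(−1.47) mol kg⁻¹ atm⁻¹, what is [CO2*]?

KH = 10^(−1.47) = 3.388×10^-2 mol kg⁻¹ atm⁻¹
[CO2*] = KH · pCO2 = 3.388×10^-2 × 1390×10^-6 atm = 4.71×10^-5 mol/kg

[CO2*] = 47.1 μmol/kg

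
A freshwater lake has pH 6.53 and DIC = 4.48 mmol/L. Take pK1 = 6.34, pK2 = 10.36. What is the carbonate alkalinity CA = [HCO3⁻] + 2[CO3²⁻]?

CA = [HCO3⁻] + 2[CO3²⁻] = (α₁ + 2α₂)·DIC
At pH 6.53: [H⁺]/K1 = 10^-0.19 = 0.64565, K2/[H⁺] = 10^-3.83 = 0.00014791
α₁ = 1/(1 + 0.64565 + 0.00014791) = 1/1.6458 = 0.6076; α₂ = α₁·K2/[H⁺] = 8.987×10^-5
α₁ + 2α₂ = 0.6078
CA = 0.6078 × 4.48 = 2.72 mmol/L

CA = 2.72 mmol/L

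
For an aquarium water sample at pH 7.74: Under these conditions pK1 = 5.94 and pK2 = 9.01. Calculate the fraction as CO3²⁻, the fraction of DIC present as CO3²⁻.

α₂ = 0.0502

α₂ = 1 / (1 + [H⁺]/K2 + [H⁺]²/(K1K2)) = 1 / (1 + 10^+1.27 + 10^-0.53)
   = 1 / (1 + 18.621 + 0.29512) = 1/19.916 = 0.05021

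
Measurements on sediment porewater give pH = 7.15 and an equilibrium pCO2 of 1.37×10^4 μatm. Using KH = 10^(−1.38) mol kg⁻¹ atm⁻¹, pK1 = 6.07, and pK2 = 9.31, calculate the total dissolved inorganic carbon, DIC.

DIC = 7.48 mmol/kg

[CO2*] = KH · pCO2 = 10^(−1.38) × 1.37×10^4×10^-6 = 5.711×10^-4 mol/kg
α₀ = 1/(1 + K1/[H⁺] + K1K2/[H⁺]²) = 1/(1 + 10^+1.08 + 10^-1.08) = 0.07630
DIC = [CO2*]/α₀ = 5.711×10^-4 / 0.07630 = 7.48 mmol/kg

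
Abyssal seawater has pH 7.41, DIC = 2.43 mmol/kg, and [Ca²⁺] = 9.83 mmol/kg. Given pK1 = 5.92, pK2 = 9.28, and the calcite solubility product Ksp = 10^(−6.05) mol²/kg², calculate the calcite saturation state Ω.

Ω = 0.346

α₂ = 1 / (1 + [H⁺]/K2 + [H⁺]²/(K1K2)) = 1 / (1 + 10^+1.87 + 10^+0.38)
   = 1 / (1 + 74.131 + 2.3988) = 1/77.530 = 0.01290
[CO3²⁻] = α₂ × DIC = 0.01290 × 2.43 = 0.03134 mmol/kg
Ksp = 10^(−6.05) = 8.913×10^-7
Ω = [Ca²⁺][CO3²⁻]/Ksp = (9.83×10^-3)(3.134×10^-5) / 8.913×10^-7 = 0.346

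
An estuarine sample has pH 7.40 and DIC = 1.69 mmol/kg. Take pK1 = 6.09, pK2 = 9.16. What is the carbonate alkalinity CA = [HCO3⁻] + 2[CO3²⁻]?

CA = 1.64 mmol/kg

CA = [HCO3⁻] + 2[CO3²⁻] = (α₁ + 2α₂)·DIC
At pH 7.40: [H⁺]/K1 = 10^-1.31 = 0.048978, K2/[H⁺] = 10^-1.76 = 0.017378
α₁ = 1/(1 + 0.048978 + 0.017378) = 1/1.0664 = 0.9378; α₂ = α₁·K2/[H⁺] = 0.01630
α₁ + 2α₂ = 0.9704
CA = 0.9704 × 1.69 = 1.64 mmol/kg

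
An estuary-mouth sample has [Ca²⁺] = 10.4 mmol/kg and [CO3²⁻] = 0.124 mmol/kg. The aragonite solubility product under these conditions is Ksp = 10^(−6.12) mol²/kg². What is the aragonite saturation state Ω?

Ω = 1.70

Ksp = 10^(−6.12) = 7.586×10^-7
Ω = [Ca²⁺][CO3²⁻]/Ksp = (10.4×10^-3)(0.124×10^-3) / 7.586×10^-7 = 1.70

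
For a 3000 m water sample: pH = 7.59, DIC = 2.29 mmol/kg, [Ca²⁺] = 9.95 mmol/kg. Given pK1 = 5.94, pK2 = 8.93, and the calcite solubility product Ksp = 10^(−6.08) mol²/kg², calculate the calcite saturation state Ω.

Ω = 1.17

α₂ = 1 / (1 + [H⁺]/K2 + [H⁺]²/(K1K2)) = 1 / (1 + 10^+1.34 + 10^-0.31)
   = 1 / (1 + 21.878 + 0.48978) = 1/23.367 = 0.04279
[CO3²⁻] = α₂ × DIC = 0.04279 × 2.29 = 0.09800 mmol/kg
Ksp = 10^(−6.08) = 8.318×10^-7
Ω = [Ca²⁺][CO3²⁻]/Ksp = (9.95×10^-3)(9.800×10^-5) / 8.318×10^-7 = 1.17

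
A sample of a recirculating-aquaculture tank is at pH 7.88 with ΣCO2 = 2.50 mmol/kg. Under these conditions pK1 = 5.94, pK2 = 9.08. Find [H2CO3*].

[CO2*] = 0.0267 mmol/kg

α₀ = 1 / (1 + K1/[H⁺] + K1K2/[H⁺]²) = 1 / (1 + 10^+1.94 + 10^+0.74)
   = 1 / (1 + 87.096 + 5.4954) = 1/93.592 = 0.01068
[CO2*] = α₀ × DIC = 0.01068 × 2.50 = 0.0267 mmol/kg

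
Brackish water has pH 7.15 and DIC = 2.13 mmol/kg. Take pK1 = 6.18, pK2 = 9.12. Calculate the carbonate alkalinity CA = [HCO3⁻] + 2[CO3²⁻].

CA = [HCO3⁻] + 2[CO3²⁻] = (α₁ + 2α₂)·DIC
At pH 7.15: [H⁺]/K1 = 10^-0.97 = 0.10715, K2/[H⁺] = 10^-1.97 = 0.010715
α₁ = 1/(1 + 0.10715 + 0.010715) = 1/1.1179 = 0.8946; α₂ = α₁·K2/[H⁺] = 0.009585
α₁ + 2α₂ = 0.9137
CA = 0.9137 × 2.13 = 1.95 mmol/kg

CA = 1.95 mmol/kg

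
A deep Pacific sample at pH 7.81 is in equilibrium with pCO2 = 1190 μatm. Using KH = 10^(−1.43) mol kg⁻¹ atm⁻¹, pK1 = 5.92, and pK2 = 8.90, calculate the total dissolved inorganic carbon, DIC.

[CO2*] = KH · pCO2 = 10^(−1.43) × 1190×10^-6 = 4.421×10^-5 mol/kg
α₀ = 1/(1 + K1/[H⁺] + K1K2/[H⁺]²) = 1/(1 + 10^+1.89 + 10^+0.80) = 0.01177
DIC = [CO2*]/α₀ = 4.421×10^-5 / 0.01177 = 3.76 mmol/kg

DIC = 3.76 mmol/kg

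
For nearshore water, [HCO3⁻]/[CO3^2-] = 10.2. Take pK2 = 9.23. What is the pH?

From K2 = [H⁺][CO3^2-]/[HCO3⁻]:  pH = pK2 − log₁₀([HCO3⁻]/[CO3^2-])
log₁₀(10.2) = +1.009
pH = 9.23 − (+1.009) = 8.22

pH = 8.22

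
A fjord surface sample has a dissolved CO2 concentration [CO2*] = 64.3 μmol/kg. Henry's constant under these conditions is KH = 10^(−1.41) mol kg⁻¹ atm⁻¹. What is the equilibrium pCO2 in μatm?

pCO2 = 1650 μatm

KH = 10^(−1.41) = 3.890×10^-2 mol kg⁻¹ atm⁻¹
pCO2 = [CO2*]/KH = 64.3×10^-6 / 3.890×10^-2 = 1.65×10^-3 atm = 1650 μatm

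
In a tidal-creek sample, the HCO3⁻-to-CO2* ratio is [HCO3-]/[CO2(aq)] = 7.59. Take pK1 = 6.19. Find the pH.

pH = 7.07

From K1 = [H⁺][HCO3-]/[CO2(aq)]:  pH = pK1 + log₁₀([HCO3-]/[CO2(aq)])
log₁₀(7.59) = +0.880
pH = 6.19 + (+0.880) = 7.07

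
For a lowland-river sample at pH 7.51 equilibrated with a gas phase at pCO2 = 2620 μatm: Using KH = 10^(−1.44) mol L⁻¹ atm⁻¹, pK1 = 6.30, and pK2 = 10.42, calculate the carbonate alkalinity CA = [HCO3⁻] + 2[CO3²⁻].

CA = 1.55 mmol/L

[CO2*] = KH · pCO2 = 10^(−1.44) × 2620×10^-6 = 9.513×10^-5 mol/L
α₀ = 1/(1 + K1/[H⁺] + K1K2/[H⁺]²) = 1/(1 + 10^+1.21 + 10^-1.70) = 0.05801
DIC = [CO2*]/α₀ = 9.513×10^-5 / 0.05801 = 1.640 mmol/L
CA = (α₁ + 2α₂)·DIC = (0.9408 + 2×0.001157) × 1.640 = 1.55 mmol/L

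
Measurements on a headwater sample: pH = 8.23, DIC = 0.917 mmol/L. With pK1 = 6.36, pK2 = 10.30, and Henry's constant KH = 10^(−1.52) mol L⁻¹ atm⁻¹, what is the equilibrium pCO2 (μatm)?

pCO2 = 401 μatm

α₀ = 1 / (1 + K1/[H⁺] + K1K2/[H⁺]²) = 1 / (1 + 10^+1.87 + 10^-0.20)
   = 1 / (1 + 74.131 + 0.63096) = 1/75.762 = 0.01320
[CO2*] = α₀ × DIC = 0.01320 × 0.917 = 0.01210 mmol/L = 12.10 μmol/L
pCO2 = [CO2*]/KH = 1.210×10^-5 / 3.020×10^-2 = 401 μatm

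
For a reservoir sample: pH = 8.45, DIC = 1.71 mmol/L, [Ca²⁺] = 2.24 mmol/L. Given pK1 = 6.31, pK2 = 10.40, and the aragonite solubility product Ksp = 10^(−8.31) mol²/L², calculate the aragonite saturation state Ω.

α₂ = 1 / (1 + [H⁺]/K2 + [H⁺]²/(K1K2)) = 1 / (1 + 10^+1.95 + 10^-0.19)
   = 1 / (1 + 89.125 + 0.64565) = 1/90.771 = 0.01102
[CO3²⁻] = α₂ × DIC = 0.01102 × 1.71 = 0.01884 mmol/L = 18.84 μmol/L
Ksp = 10^(−8.31) = 4.898×10^-9
Ω = [Ca²⁺][CO3²⁻]/Ksp = (2.24×10^-3)(1.884×10^-5) / 4.898×10^-9 = 8.62

Ω = 8.62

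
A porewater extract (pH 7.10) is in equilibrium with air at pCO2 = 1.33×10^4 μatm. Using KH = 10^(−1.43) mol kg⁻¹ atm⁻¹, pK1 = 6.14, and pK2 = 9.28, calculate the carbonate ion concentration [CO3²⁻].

[CO3²⁻] = 0.0298 mmol/kg

[CO2*] = KH · pCO2 = 10^(−1.43) × 1.33×10^4×10^-6 = 4.941×10^-4 mol/kg
α₀ = 1/(1 + K1/[H⁺] + K1K2/[H⁺]²) = 1/(1 + 10^+0.96 + 10^-1.22) = 0.09823
DIC = [CO2*]/α₀ = 4.941×10^-4 / 0.09823 = 5.031 mmol/kg
[CO3²⁻] = α₂·DIC; α₂ = 0.005919, so [CO3²⁻] = 0.005919 × 5.031 = 0.0298 mmol/kg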